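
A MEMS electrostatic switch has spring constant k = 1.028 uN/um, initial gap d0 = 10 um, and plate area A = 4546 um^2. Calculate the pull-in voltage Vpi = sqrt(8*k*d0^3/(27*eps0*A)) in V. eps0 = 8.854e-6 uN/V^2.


Step 1: Compute numerator: 8 * k * d0^3 = 8 * 1.028 * 10^3 = 8224.0
Step 2: Compute denominator: 27 * eps0 * A = 27 * 8.854e-6 * 4546 = 1.086758
Step 3: Vpi = sqrt(8224.0 / 1.086758)
Vpi = 86.99 V


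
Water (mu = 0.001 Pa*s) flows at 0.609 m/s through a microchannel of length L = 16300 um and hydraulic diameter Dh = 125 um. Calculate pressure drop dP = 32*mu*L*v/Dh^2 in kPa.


Step 1: Convert to SI: L = 16300e-6 m, Dh = 125e-6 m
Step 2: dP = 32 * 0.001 * 16300e-6 * 0.609 / (125e-6)^2
Step 3: dP = 20329.88 Pa
Step 4: Convert to kPa: dP = 20.33 kPa


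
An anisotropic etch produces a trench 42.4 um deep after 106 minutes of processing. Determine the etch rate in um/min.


Step 1: Etch rate = depth / time
Step 2: rate = 42.4 / 106
rate = 0.4 um/min


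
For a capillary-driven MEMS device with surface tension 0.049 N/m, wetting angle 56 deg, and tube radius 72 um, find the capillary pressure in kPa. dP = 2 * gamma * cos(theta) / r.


Step 1: cos(56 deg) = 0.5592
Step 2: Convert r to m: r = 72e-6 m
Step 3: dP = 2 * 0.049 * 0.5592 / 72e-6 = 761.1 Pa
Step 4: Convert Pa to kPa (divide by 1000).
dP = 0.76 kPa


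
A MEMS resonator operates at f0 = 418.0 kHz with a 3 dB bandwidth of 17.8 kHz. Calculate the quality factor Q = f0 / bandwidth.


Step 1: Q = f0 / bandwidth
Step 2: Q = 418.0 / 17.8
Q = 23.5


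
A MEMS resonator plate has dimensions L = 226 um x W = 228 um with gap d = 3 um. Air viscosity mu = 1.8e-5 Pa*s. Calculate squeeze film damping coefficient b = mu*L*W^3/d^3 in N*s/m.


Step 1: Convert to SI.
L = 226e-6 m, W = 228e-6 m, d = 3e-6 m
Step 2: W^3 = (228e-6)^3 = 1.19e-11 m^3
Step 3: d^3 = (3e-6)^3 = 2.70e-17 m^3
Step 4: b = 1.8e-5 * 226e-6 * 1.19e-11 / 2.70e-17
b = 1.79e-03 N*s/m


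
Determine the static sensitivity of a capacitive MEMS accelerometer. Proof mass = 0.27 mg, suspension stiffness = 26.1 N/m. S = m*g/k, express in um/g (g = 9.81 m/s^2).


Step 1: Convert mass: m = 0.27 mg = 2.70e-07 kg
Step 2: S = m * g / k = 2.70e-07 * 9.81 / 26.1
Step 3: S = 1.01e-07 m/g
Step 4: Convert to um/g: S = 0.101 um/g


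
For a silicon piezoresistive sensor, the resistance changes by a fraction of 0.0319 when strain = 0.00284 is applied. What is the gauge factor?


Step 1: Identify values.
dR/R = 0.0319, strain = 0.00284
Step 2: GF = (dR/R) / strain = 0.0319 / 0.00284
GF = 11.2


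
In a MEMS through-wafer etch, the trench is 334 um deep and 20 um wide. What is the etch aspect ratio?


Step 1: AR = depth / width
Step 2: AR = 334 / 20
AR = 16.7


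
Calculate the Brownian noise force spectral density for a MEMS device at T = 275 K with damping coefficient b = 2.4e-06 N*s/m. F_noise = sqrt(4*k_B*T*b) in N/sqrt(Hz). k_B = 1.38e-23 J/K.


Step 1: Compute 4 * k_B * T * b
= 4 * 1.38e-23 * 275 * 2.4e-06
= 3.6432e-26 N^2/Hz
Step 2: F_noise = sqrt(3.6432e-26)
F_noise = 1.91e-13 N/sqrt(Hz)


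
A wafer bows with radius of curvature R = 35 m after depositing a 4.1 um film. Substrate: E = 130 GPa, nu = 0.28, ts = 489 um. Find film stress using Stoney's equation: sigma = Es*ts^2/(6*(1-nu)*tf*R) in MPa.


Step 1: Compute numerator: Es * ts^2 = 130 * 489^2 = 31085730 (GPa*um^2)
Step 2: Compute denominator (R in um): 6*(1-nu)*tf*R = 6*0.72*4.1*35e6 = 619920000.0 (um^2)
Step 3: sigma (GPa) = 31085730 / 619920000.0 = 5.0145e-02 GPa
Step 4: Convert to MPa (x1000): sigma = 50.1 MPa


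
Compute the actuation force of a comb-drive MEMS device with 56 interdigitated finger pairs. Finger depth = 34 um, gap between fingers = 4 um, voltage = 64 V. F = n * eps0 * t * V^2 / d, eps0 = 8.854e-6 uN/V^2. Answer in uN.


Step 1: Parameters: n=56, eps0=8.854e-6 uN/V^2, t=34 um, V=64 V, d=4 um
Step 2: V^2 = 4096
Step 3: F = 56 * 8.854e-6 * 34 * 4096 / 4
F = 17.263 uN


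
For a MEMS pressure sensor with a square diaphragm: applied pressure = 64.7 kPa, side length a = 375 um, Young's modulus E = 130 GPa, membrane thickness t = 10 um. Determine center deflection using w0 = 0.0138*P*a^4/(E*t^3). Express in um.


Step 1: Convert pressure to compatible units (E is in GPa, so P in GPa).
P = 64.7 kPa = 64.7e-6 GPa
Step 2: Compute numerator: 0.0138 * P * a^4.
a^4 = 375^4 = 19775390625
numerator = 0.0138 * 64.7e-6 * 19775390625 = 1.76567e+04
Step 3: Compute denominator: E * t^3 = 130 * 10^3 = 130000
Step 4: w0 = numerator / denominator = 1.76567e+04 / 130000 = 0.1358 um


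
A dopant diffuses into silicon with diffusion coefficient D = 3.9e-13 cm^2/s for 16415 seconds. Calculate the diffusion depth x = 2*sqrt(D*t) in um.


Step 1: Compute D*t = 3.9e-13 * 16415 = 6.40185e-09 cm^2
Step 2: sqrt(D*t) = 8.001e-05 cm
Step 3: x = 2 * 8.001e-05 cm = 1.6002e-04 cm
Step 4: Convert to um (1 cm = 1e4 um): x = 1.6 um


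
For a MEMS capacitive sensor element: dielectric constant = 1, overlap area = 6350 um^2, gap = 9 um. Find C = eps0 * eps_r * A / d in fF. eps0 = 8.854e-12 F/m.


Step 1: Convert area to m^2: A = 6350e-12 m^2
Step 2: Convert gap to m: d = 9e-6 m
Step 3: C = eps0 * eps_r * A / d
C = 8.854e-12 * 1 * 6350e-12 / 9e-6
Step 4: Convert to fF (multiply by 1e15).
C = 6.25 fF


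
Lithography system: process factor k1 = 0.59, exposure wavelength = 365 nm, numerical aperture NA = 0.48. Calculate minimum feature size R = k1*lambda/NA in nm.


Step 1: Identify values: k1 = 0.59, lambda = 365 nm, NA = 0.48
Step 2: R = k1 * lambda / NA
R = 0.59 * 365 / 0.48
R = 448.6 nm


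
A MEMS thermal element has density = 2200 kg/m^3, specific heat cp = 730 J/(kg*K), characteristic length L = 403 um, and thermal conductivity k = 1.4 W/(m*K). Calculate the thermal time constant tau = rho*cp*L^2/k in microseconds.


Step 1: Convert L to m: L = 403e-6 m
Step 2: L^2 = (403e-6)^2 = 1.62409e-07 m^2
Step 3: tau = 2200 * 730 * 1.62409e-07 / 1.4 = 1.8630632429e-01 s
Step 4: Convert to microseconds (multiply by 1e6).
tau = 186306.324 us


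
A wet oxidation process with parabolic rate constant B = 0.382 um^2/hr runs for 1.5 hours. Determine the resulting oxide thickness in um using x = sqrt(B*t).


Step 1: Compute B*t = 0.382 * 1.5 = 0.573
Step 2: x = sqrt(0.573)
x = 0.757 um


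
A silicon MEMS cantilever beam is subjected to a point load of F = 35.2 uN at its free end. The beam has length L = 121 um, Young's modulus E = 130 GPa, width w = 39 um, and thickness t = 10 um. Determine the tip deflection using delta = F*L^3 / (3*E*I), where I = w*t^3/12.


Step 1: Calculate the second moment of area.
I = w * t^3 / 12 = 39 * 10^3 / 12 = 3250.0 um^4
Step 2: Convert E to consistent units (1 GPa = 1000 uN/um^2).
E = 130 GPa = 130000 uN/um^2
Step 3: Calculate tip deflection.
delta = F * L^3 / (3 * E * I)
delta = 35.2 * 121^3 / (3 * 130000 * 3250.0)
delta = 0.0492 um


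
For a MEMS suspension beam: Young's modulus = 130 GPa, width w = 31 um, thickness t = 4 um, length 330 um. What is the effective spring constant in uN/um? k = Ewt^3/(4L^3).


Step 1: Convert E to consistent units (1 GPa = 1000 uN/um^2).
E = 130 GPa = 130000 uN/um^2
Step 2: Compute t^3 = 4^3 = 64
Step 3: Compute L^3 = 330^3 = 35937000
Step 4: k = 130000 * 31 * 64 / (4 * 35937000)
k = 1.7943 uN/um


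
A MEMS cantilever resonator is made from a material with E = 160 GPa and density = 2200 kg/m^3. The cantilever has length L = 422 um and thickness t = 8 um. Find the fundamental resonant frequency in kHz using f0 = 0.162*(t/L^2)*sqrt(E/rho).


Step 1: Convert units to SI.
t_SI = 8e-6 m, L_SI = 422e-6 m
Step 2: Calculate sqrt(E/rho).
sqrt(160e9 / 2200) = 8528.03 m/s
Step 3: Compute f0.
f0 = 0.162 * 8e-6 / (422e-6)^2 * 8528.03 = 62062.4 Hz = 62.06 kHz


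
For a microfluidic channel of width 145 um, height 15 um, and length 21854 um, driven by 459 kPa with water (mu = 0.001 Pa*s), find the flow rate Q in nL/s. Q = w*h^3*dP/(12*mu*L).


Step 1: Convert all dimensions to SI (meters).
w = 145e-6 m, h = 15e-6 m, L = 21854e-6 m, dP = 459e3 Pa
Step 2: Q = w * h^3 * dP / (12 * mu * L)
Q = 145e-6 * (15e-6)^3 * 459e3 / (12 * 0.001 * 21854e-6) = 8.5652941e-10 m^3/s
Step 3: Convert Q from m^3/s to nL/s (1 m^3 = 1e12 nL, so multiply by 1e12).
Q = 856.529 nL/s


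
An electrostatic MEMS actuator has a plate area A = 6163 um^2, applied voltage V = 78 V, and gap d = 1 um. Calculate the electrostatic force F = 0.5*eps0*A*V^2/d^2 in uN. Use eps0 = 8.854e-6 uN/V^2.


Step 1: Identify parameters.
eps0 = 8.854e-6 uN/V^2, A = 6163 um^2, V = 78 V, d = 1 um
Step 2: Compute V^2 = 78^2 = 6084
Step 3: Compute d^2 = 1^2 = 1
Step 4: F = 0.5 * 8.854e-6 * 6163 * 6084 / 1
F = 165.993 uN


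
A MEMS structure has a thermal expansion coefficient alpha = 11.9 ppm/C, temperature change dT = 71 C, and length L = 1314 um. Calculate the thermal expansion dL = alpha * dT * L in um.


Step 1: Convert CTE: alpha = 11.9 ppm/C = 11.9e-6 /C
Step 2: dL = 11.9e-6 * 71 * 1314
dL = 1.1102 um


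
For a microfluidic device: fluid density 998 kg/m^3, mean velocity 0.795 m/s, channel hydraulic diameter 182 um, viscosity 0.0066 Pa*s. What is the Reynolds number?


Step 1: Convert Dh to meters: Dh = 182e-6 m
Step 2: Re = rho * v * Dh / mu
Re = 998 * 0.795 * 182e-6 / 0.0066
Re = 21.879


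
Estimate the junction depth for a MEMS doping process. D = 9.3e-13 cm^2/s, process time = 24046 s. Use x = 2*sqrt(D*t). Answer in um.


Step 1: Compute D*t = 9.3e-13 * 24046 = 2.236278e-08 cm^2
Step 2: sqrt(D*t) = 1.49542e-04 cm
Step 3: x = 2 * 1.49542e-04 cm = 2.99084e-04 cm
Step 4: Convert to um (1 cm = 1e4 um): x = 2.991 um


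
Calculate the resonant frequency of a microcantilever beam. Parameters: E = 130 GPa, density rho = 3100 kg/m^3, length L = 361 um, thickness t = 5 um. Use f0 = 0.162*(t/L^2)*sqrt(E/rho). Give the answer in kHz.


Step 1: Convert units to SI.
t_SI = 5e-6 m, L_SI = 361e-6 m
Step 2: Calculate sqrt(E/rho).
sqrt(130e9 / 3100) = 6475.76 m/s
Step 3: Compute f0.
f0 = 0.162 * 5e-6 / (361e-6)^2 * 6475.76 = 40249.6 Hz = 40.25 kHz


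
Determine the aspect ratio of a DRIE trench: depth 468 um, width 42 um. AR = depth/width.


Step 1: AR = depth / width
Step 2: AR = 468 / 42
AR = 11.1


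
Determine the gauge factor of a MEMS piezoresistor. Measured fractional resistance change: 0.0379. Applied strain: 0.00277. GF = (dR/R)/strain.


Step 1: Identify values.
dR/R = 0.0379, strain = 0.00277
Step 2: GF = (dR/R) / strain = 0.0379 / 0.00277
GF = 13.7


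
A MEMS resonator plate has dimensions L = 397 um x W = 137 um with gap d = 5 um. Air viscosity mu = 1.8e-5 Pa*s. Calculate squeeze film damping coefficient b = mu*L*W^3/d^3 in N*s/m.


Step 1: Convert to SI.
L = 397e-6 m, W = 137e-6 m, d = 5e-6 m
Step 2: W^3 = (137e-6)^3 = 2.57e-12 m^3
Step 3: d^3 = (5e-6)^3 = 1.25e-16 m^3
Step 4: b = 1.8e-5 * 397e-6 * 2.57e-12 / 1.25e-16
b = 1.47e-04 N*s/m


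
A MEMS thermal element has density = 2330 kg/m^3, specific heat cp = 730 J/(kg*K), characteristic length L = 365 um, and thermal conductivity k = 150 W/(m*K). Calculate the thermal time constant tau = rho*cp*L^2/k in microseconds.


Step 1: Convert L to m: L = 365e-6 m
Step 2: L^2 = (365e-6)^2 = 1.33225e-07 m^2
Step 3: tau = 2330 * 730 * 1.33225e-07 / 150 = 1.51068268e-03 s
Step 4: Convert to microseconds (multiply by 1e6).
tau = 1510.683 us


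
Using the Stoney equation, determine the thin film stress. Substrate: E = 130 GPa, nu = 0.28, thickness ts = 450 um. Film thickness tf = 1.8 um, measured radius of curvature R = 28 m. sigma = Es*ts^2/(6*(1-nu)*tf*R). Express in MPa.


Step 1: Compute numerator: Es * ts^2 = 130 * 450^2 = 26325000 (GPa*um^2)
Step 2: Compute denominator (R in um): 6*(1-nu)*tf*R = 6*0.72*1.8*28e6 = 217728000.0 (um^2)
Step 3: sigma (GPa) = 26325000 / 217728000.0 = 1.20908e-01 GPa
Step 4: Convert to MPa (x1000): sigma = 120.9 MPa


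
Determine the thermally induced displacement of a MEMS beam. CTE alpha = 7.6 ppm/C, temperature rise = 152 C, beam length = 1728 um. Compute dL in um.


Step 1: Convert CTE: alpha = 7.6 ppm/C = 7.6e-6 /C
Step 2: dL = 7.6e-6 * 152 * 1728
dL = 1.9962 um


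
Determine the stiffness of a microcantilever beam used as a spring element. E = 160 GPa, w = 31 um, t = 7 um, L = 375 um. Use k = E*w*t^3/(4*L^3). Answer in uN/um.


Step 1: Convert E to consistent units (1 GPa = 1000 uN/um^2).
E = 160 GPa = 160000 uN/um^2
Step 2: Compute t^3 = 7^3 = 343
Step 3: Compute L^3 = 375^3 = 52734375
Step 4: k = 160000 * 31 * 343 / (4 * 52734375)
k = 8.0653 uN/um


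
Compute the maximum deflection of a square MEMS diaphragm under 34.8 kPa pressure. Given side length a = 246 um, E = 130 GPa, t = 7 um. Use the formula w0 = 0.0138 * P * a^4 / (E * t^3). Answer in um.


Step 1: Convert pressure to compatible units (E is in GPa, so P in GPa).
P = 34.8 kPa = 34.8e-6 GPa
Step 2: Compute numerator: 0.0138 * P * a^4.
a^4 = 246^4 = 3662186256
numerator = 0.0138 * 34.8e-6 * 3662186256 = 1.7587e+03
Step 3: Compute denominator: E * t^3 = 130 * 7^3 = 44590
Step 4: w0 = numerator / denominator = 1.7587e+03 / 44590 = 0.0394 um


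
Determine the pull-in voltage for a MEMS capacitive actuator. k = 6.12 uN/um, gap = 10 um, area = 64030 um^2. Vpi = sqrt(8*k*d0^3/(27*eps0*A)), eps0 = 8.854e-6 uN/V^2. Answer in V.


Step 1: Compute numerator: 8 * k * d0^3 = 8 * 6.12 * 10^3 = 48960.0
Step 2: Compute denominator: 27 * eps0 * A = 27 * 8.854e-6 * 64030 = 15.306884
Step 3: Vpi = sqrt(48960.0 / 15.306884)
Vpi = 56.56 V


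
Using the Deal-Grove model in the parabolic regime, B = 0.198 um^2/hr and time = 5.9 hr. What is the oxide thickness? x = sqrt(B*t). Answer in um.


Step 1: Compute B*t = 0.198 * 5.9 = 1.1682
Step 2: x = sqrt(1.1682)
x = 1.081 um


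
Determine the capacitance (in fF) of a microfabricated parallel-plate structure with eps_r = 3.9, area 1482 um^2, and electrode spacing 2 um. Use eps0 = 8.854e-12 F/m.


Step 1: Convert area to m^2: A = 1482e-12 m^2
Step 2: Convert gap to m: d = 2e-6 m
Step 3: C = eps0 * eps_r * A / d
C = 8.854e-12 * 3.9 * 1482e-12 / 2e-6
Step 4: Convert to fF (multiply by 1e15).
C = 25.59 fF


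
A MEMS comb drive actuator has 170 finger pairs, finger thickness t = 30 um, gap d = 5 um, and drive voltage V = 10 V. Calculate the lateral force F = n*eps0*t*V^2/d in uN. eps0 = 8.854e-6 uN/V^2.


Step 1: Parameters: n=170, eps0=8.854e-6 uN/V^2, t=30 um, V=10 V, d=5 um
Step 2: V^2 = 100
Step 3: F = 170 * 8.854e-6 * 30 * 100 / 5
F = 0.903 uN


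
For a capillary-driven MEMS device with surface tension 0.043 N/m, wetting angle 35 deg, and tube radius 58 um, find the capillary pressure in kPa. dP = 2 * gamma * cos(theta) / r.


Step 1: cos(35 deg) = 0.8192
Step 2: Convert r to m: r = 58e-6 m
Step 3: dP = 2 * 0.043 * 0.8192 / 58e-6 = 1214.7 Pa
Step 4: Convert Pa to kPa (divide by 1000).
dP = 1.21 kPa


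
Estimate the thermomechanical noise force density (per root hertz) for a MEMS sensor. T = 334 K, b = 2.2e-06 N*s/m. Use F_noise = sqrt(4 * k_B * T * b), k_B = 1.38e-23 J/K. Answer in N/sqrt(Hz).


Step 1: Compute 4 * k_B * T * b
= 4 * 1.38e-23 * 334 * 2.2e-06
= 4.0561e-26 N^2/Hz
Step 2: F_noise = sqrt(4.0561e-26)
F_noise = 2.01e-13 N/sqrt(Hz)


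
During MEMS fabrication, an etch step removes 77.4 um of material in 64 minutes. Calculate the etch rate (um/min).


Step 1: Etch rate = depth / time
Step 2: rate = 77.4 / 64
rate = 1.209 um/min


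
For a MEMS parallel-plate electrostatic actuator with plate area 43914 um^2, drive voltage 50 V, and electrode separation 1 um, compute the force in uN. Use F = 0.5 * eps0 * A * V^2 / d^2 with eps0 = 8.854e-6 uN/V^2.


Step 1: Identify parameters.
eps0 = 8.854e-6 uN/V^2, A = 43914 um^2, V = 50 V, d = 1 um
Step 2: Compute V^2 = 50^2 = 2500
Step 3: Compute d^2 = 1^2 = 1
Step 4: F = 0.5 * 8.854e-6 * 43914 * 2500 / 1
F = 486.018 uN


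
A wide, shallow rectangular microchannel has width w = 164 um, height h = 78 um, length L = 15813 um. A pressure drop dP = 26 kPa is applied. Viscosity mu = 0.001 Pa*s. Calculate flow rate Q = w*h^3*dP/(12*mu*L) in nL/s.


Step 1: Convert all dimensions to SI (meters).
w = 164e-6 m, h = 78e-6 m, L = 15813e-6 m, dP = 26e3 Pa
Step 2: Q = w * h^3 * dP / (12 * mu * L)
Q = 164e-6 * (78e-6)^3 * 26e3 / (12 * 0.001 * 15813e-6) = 1.06636403e-08 m^3/s
Step 3: Convert Q from m^3/s to nL/s (1 m^3 = 1e12 nL, so multiply by 1e12).
Q = 10663.64 nL/s


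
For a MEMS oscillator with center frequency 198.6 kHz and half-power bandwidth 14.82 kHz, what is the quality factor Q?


Step 1: Q = f0 / bandwidth
Step 2: Q = 198.6 / 14.82
Q = 13.4


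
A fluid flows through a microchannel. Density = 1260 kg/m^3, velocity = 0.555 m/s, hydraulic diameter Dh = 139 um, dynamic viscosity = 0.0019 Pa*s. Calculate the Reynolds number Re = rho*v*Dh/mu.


Step 1: Convert Dh to meters: Dh = 139e-6 m
Step 2: Re = rho * v * Dh / mu
Re = 1260 * 0.555 * 139e-6 / 0.0019
Re = 51.159


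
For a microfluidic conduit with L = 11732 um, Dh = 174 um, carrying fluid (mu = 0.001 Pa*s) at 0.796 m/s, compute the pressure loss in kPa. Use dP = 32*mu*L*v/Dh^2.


Step 1: Convert to SI: L = 11732e-6 m, Dh = 174e-6 m
Step 2: dP = 32 * 0.001 * 11732e-6 * 0.796 / (174e-6)^2
Step 3: dP = 9870.44 Pa
Step 4: Convert to kPa: dP = 9.87 kPa


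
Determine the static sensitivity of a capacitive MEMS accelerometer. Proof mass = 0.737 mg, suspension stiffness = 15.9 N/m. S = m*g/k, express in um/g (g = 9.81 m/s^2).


Step 1: Convert mass: m = 0.737 mg = 7.37e-07 kg
Step 2: S = m * g / k = 7.37e-07 * 9.81 / 15.9
Step 3: S = 4.55e-07 m/g
Step 4: Convert to um/g: S = 0.455 um/g


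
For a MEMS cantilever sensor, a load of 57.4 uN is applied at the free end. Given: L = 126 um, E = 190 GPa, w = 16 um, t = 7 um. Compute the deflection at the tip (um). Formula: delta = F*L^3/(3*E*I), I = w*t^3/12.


Step 1: Calculate the second moment of area.
I = w * t^3 / 12 = 16 * 7^3 / 12 = 457.3333 um^4
Step 2: Convert E to consistent units (1 GPa = 1000 uN/um^2).
E = 190 GPa = 190000 uN/um^2
Step 3: Calculate tip deflection.
delta = F * L^3 / (3 * E * I)
delta = 57.4 * 126^3 / (3 * 190000 * 457.3333)
delta = 0.4405 um


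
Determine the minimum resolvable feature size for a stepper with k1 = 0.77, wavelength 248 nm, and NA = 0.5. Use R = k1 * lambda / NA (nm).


Step 1: Identify values: k1 = 0.77, lambda = 248 nm, NA = 0.5
Step 2: R = k1 * lambda / NA
R = 0.77 * 248 / 0.5
R = 381.9 nm


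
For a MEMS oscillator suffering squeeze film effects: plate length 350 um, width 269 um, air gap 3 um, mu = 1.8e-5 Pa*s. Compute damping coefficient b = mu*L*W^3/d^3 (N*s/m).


Step 1: Convert to SI.
L = 350e-6 m, W = 269e-6 m, d = 3e-6 m
Step 2: W^3 = (269e-6)^3 = 1.95e-11 m^3
Step 3: d^3 = (3e-6)^3 = 2.70e-17 m^3
Step 4: b = 1.8e-5 * 350e-6 * 1.95e-11 / 2.70e-17
b = 4.54e-03 N*s/m


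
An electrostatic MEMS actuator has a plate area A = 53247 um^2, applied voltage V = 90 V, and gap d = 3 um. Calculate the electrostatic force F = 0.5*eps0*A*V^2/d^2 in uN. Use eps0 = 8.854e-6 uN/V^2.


Step 1: Identify parameters.
eps0 = 8.854e-6 uN/V^2, A = 53247 um^2, V = 90 V, d = 3 um
Step 2: Compute V^2 = 90^2 = 8100
Step 3: Compute d^2 = 3^2 = 9
Step 4: F = 0.5 * 8.854e-6 * 53247 * 8100 / 9
F = 212.152 uN


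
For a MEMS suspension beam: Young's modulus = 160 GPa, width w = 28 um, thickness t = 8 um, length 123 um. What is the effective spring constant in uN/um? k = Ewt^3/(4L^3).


Step 1: Convert E to consistent units (1 GPa = 1000 uN/um^2).
E = 160 GPa = 160000 uN/um^2
Step 2: Compute t^3 = 8^3 = 512
Step 3: Compute L^3 = 123^3 = 1860867
Step 4: k = 160000 * 28 * 512 / (4 * 1860867)
k = 308.1574 uN/um


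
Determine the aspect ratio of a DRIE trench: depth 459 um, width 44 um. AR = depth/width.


Step 1: AR = depth / width
Step 2: AR = 459 / 44
AR = 10.4


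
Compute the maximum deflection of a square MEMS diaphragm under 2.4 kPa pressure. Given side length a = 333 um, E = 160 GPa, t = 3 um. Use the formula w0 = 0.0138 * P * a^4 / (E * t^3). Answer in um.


Step 1: Convert pressure to compatible units (E is in GPa, so P in GPa).
P = 2.4 kPa = 2.4e-6 GPa
Step 2: Compute numerator: 0.0138 * P * a^4.
a^4 = 333^4 = 12296370321
numerator = 0.0138 * 2.4e-6 * 12296370321 = 4.0726e+02
Step 3: Compute denominator: E * t^3 = 160 * 3^3 = 4320
Step 4: w0 = numerator / denominator = 4.0726e+02 / 4320 = 0.0943 um


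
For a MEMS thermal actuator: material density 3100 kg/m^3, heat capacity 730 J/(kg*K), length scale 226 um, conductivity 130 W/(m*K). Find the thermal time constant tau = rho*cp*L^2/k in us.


Step 1: Convert L to m: L = 226e-6 m
Step 2: L^2 = (226e-6)^2 = 5.1076e-08 m^2
Step 3: tau = 3100 * 730 * 5.1076e-08 / 130 = 8.8911529e-04 s
Step 4: Convert to microseconds (multiply by 1e6).
tau = 889.115 us


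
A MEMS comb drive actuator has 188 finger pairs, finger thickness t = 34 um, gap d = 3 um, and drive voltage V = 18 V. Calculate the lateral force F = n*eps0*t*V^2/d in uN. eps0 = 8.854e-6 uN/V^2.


Step 1: Parameters: n=188, eps0=8.854e-6 uN/V^2, t=34 um, V=18 V, d=3 um
Step 2: V^2 = 324
Step 3: F = 188 * 8.854e-6 * 34 * 324 / 3
F = 6.112 uN


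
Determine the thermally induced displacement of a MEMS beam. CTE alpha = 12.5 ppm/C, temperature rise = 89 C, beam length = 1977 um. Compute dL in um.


Step 1: Convert CTE: alpha = 12.5 ppm/C = 12.5e-6 /C
Step 2: dL = 12.5e-6 * 89 * 1977
dL = 2.1994 um


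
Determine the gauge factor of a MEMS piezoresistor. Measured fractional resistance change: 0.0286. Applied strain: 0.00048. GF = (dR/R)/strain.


Step 1: Identify values.
dR/R = 0.0286, strain = 0.00048
Step 2: GF = (dR/R) / strain = 0.0286 / 0.00048
GF = 59.6


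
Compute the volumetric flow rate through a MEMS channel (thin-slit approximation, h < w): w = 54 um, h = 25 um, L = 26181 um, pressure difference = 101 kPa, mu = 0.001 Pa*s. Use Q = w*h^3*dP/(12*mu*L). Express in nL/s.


Step 1: Convert all dimensions to SI (meters).
w = 54e-6 m, h = 25e-6 m, L = 26181e-6 m, dP = 101e3 Pa
Step 2: Q = w * h^3 * dP / (12 * mu * L)
Q = 54e-6 * (25e-6)^3 * 101e3 / (12 * 0.001 * 26181e-6) = 2.7124871e-10 m^3/s
Step 3: Convert Q from m^3/s to nL/s (1 m^3 = 1e12 nL, so multiply by 1e12).
Q = 271.249 nL/s


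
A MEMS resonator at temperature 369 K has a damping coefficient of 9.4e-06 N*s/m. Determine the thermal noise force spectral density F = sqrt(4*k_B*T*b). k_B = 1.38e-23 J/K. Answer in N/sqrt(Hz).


Step 1: Compute 4 * k_B * T * b
= 4 * 1.38e-23 * 369 * 9.4e-06
= 1.9147e-25 N^2/Hz
Step 2: F_noise = sqrt(1.9147e-25)
F_noise = 4.38e-13 N/sqrt(Hz)


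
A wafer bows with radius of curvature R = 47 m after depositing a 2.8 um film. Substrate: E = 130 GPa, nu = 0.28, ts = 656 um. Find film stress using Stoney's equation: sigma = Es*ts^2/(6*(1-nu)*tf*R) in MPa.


Step 1: Compute numerator: Es * ts^2 = 130 * 656^2 = 55943680 (GPa*um^2)
Step 2: Compute denominator (R in um): 6*(1-nu)*tf*R = 6*0.72*2.8*47e6 = 568512000.0 (um^2)
Step 3: sigma (GPa) = 55943680 / 568512000.0 = 9.8404e-02 GPa
Step 4: Convert to MPa (x1000): sigma = 98.4 MPa


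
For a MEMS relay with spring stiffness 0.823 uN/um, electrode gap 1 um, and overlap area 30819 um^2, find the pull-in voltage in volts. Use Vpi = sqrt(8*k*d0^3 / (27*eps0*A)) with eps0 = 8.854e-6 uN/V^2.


Step 1: Compute numerator: 8 * k * d0^3 = 8 * 0.823 * 1^3 = 6.584
Step 2: Compute denominator: 27 * eps0 * A = 27 * 8.854e-6 * 30819 = 7.367529
Step 3: Vpi = sqrt(6.584 / 7.367529)
Vpi = 0.95 V


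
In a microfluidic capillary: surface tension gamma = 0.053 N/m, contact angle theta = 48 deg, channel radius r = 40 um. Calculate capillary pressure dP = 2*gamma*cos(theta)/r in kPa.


Step 1: cos(48 deg) = 0.6691
Step 2: Convert r to m: r = 40e-6 m
Step 3: dP = 2 * 0.053 * 0.6691 / 40e-6 = 1773.1 Pa
Step 4: Convert Pa to kPa (divide by 1000).
dP = 1.77 kPa


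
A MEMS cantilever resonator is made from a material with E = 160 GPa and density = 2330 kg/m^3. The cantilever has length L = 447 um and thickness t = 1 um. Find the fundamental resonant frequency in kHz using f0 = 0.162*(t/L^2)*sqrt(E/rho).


Step 1: Convert units to SI.
t_SI = 1e-6 m, L_SI = 447e-6 m
Step 2: Calculate sqrt(E/rho).
sqrt(160e9 / 2330) = 8286.71 m/s
Step 3: Compute f0.
f0 = 0.162 * 1e-6 / (447e-6)^2 * 8286.71 = 6718.7 Hz = 6.72 kHz


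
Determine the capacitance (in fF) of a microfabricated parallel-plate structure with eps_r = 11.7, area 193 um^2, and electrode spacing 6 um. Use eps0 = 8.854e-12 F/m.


Step 1: Convert area to m^2: A = 193e-12 m^2
Step 2: Convert gap to m: d = 6e-6 m
Step 3: C = eps0 * eps_r * A / d
C = 8.854e-12 * 11.7 * 193e-12 / 6e-6
Step 4: Convert to fF (multiply by 1e15).
C = 3.33 fF


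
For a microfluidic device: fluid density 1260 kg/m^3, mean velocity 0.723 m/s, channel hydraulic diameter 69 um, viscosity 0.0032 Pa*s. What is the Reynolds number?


Step 1: Convert Dh to meters: Dh = 69e-6 m
Step 2: Re = rho * v * Dh / mu
Re = 1260 * 0.723 * 69e-6 / 0.0032
Re = 19.643


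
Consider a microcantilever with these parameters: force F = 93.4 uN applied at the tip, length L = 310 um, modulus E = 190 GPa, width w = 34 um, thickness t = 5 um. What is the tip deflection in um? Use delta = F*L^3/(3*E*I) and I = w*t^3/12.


Step 1: Calculate the second moment of area.
I = w * t^3 / 12 = 34 * 5^3 / 12 = 354.1667 um^4
Step 2: Convert E to consistent units (1 GPa = 1000 uN/um^2).
E = 190 GPa = 190000 uN/um^2
Step 3: Calculate tip deflection.
delta = F * L^3 / (3 * E * I)
delta = 93.4 * 310^3 / (3 * 190000 * 354.1667)
delta = 13.7832 um


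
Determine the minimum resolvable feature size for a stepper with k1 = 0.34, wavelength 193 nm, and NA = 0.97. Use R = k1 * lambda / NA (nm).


Step 1: Identify values: k1 = 0.34, lambda = 193 nm, NA = 0.97
Step 2: R = k1 * lambda / NA
R = 0.34 * 193 / 0.97
R = 67.6 nm


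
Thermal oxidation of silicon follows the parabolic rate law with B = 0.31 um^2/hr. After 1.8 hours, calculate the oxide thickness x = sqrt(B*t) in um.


Step 1: Compute B*t = 0.31 * 1.8 = 0.558
Step 2: x = sqrt(0.558)
x = 0.747 um


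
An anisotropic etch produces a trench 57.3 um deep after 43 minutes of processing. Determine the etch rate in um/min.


Step 1: Etch rate = depth / time
Step 2: rate = 57.3 / 43
rate = 1.333 um/min


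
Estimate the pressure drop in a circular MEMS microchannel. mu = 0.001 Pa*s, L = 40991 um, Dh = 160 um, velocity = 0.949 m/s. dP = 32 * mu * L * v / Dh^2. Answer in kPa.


Step 1: Convert to SI: L = 40991e-6 m, Dh = 160e-6 m
Step 2: dP = 32 * 0.001 * 40991e-6 * 0.949 / (160e-6)^2
Step 3: dP = 48625.57 Pa
Step 4: Convert to kPa: dP = 48.63 kPa


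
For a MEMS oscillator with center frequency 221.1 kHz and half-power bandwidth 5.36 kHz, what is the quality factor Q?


Step 1: Q = f0 / bandwidth
Step 2: Q = 221.1 / 5.36
Q = 41.3


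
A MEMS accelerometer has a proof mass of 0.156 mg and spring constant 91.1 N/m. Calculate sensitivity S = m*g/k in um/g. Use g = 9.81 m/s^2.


Step 1: Convert mass: m = 0.156 mg = 1.56e-07 kg
Step 2: S = m * g / k = 1.56e-07 * 9.81 / 91.1
Step 3: S = 1.68e-08 m/g
Step 4: Convert to um/g: S = 0.017 um/g


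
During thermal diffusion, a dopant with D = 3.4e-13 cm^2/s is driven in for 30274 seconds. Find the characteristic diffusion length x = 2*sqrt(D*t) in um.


Step 1: Compute D*t = 3.4e-13 * 30274 = 1.029316e-08 cm^2
Step 2: sqrt(D*t) = 1.01455e-04 cm
Step 3: x = 2 * 1.01455e-04 cm = 2.0291e-04 cm
Step 4: Convert to um (1 cm = 1e4 um): x = 2.029 um


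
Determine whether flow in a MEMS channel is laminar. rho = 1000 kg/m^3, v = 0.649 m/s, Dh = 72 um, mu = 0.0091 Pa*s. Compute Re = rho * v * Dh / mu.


Step 1: Convert Dh to meters: Dh = 72e-6 m
Step 2: Re = rho * v * Dh / mu
Re = 1000 * 0.649 * 72e-6 / 0.0091
Re = 5.135
Since Re = 5.135 is below ~2300, the flow is laminar.


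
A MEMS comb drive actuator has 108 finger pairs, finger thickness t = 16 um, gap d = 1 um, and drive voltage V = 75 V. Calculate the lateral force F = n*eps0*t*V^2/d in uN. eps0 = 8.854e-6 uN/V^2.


Step 1: Parameters: n=108, eps0=8.854e-6 uN/V^2, t=16 um, V=75 V, d=1 um
Step 2: V^2 = 5625
Step 3: F = 108 * 8.854e-6 * 16 * 5625 / 1
F = 86.061 uN


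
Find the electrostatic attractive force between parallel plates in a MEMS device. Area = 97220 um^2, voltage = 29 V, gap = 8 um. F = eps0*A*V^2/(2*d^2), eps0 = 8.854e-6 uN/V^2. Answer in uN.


Step 1: Identify parameters.
eps0 = 8.854e-6 uN/V^2, A = 97220 um^2, V = 29 V, d = 8 um
Step 2: Compute V^2 = 29^2 = 841
Step 3: Compute d^2 = 8^2 = 64
Step 4: F = 0.5 * 8.854e-6 * 97220 * 841 / 64
F = 5.656 uN


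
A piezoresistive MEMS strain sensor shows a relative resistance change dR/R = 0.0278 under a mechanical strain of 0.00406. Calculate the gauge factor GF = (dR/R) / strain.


Step 1: Identify values.
dR/R = 0.0278, strain = 0.00406
Step 2: GF = (dR/R) / strain = 0.0278 / 0.00406
GF = 6.8


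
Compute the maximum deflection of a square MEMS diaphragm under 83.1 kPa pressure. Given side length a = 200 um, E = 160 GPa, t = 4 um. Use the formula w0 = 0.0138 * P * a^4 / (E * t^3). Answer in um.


Step 1: Convert pressure to compatible units (E is in GPa, so P in GPa).
P = 83.1 kPa = 83.1e-6 GPa
Step 2: Compute numerator: 0.0138 * P * a^4.
a^4 = 200^4 = 1600000000
numerator = 0.0138 * 83.1e-6 * 1600000000 = 1.83485e+03
Step 3: Compute denominator: E * t^3 = 160 * 4^3 = 10240
Step 4: w0 = numerator / denominator = 1.83485e+03 / 10240 = 0.1792 um


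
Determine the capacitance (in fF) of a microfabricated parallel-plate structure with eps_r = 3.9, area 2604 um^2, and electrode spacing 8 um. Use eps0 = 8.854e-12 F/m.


Step 1: Convert area to m^2: A = 2604e-12 m^2
Step 2: Convert gap to m: d = 8e-6 m
Step 3: C = eps0 * eps_r * A / d
C = 8.854e-12 * 3.9 * 2604e-12 / 8e-6
Step 4: Convert to fF (multiply by 1e15).
C = 11.24 fF


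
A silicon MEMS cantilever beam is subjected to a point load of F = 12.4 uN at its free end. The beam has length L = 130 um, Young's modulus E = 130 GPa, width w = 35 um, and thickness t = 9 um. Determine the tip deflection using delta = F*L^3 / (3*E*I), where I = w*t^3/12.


Step 1: Calculate the second moment of area.
I = w * t^3 / 12 = 35 * 9^3 / 12 = 2126.25 um^4
Step 2: Convert E to consistent units (1 GPa = 1000 uN/um^2).
E = 130 GPa = 130000 uN/um^2
Step 3: Calculate tip deflection.
delta = F * L^3 / (3 * E * I)
delta = 12.4 * 130^3 / (3 * 130000 * 2126.25)
delta = 0.0329 um


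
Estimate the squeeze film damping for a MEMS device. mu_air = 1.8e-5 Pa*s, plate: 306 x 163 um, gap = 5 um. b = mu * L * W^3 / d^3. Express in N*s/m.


Step 1: Convert to SI.
L = 306e-6 m, W = 163e-6 m, d = 5e-6 m
Step 2: W^3 = (163e-6)^3 = 4.33e-12 m^3
Step 3: d^3 = (5e-6)^3 = 1.25e-16 m^3
Step 4: b = 1.8e-5 * 306e-6 * 4.33e-12 / 1.25e-16
b = 1.91e-04 N*s/m


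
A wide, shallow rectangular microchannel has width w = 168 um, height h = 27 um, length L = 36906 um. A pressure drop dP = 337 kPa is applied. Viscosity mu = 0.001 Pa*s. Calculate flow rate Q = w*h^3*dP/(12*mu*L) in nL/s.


Step 1: Convert all dimensions to SI (meters).
w = 168e-6 m, h = 27e-6 m, L = 36906e-6 m, dP = 337e3 Pa
Step 2: Q = w * h^3 * dP / (12 * mu * L)
Q = 168e-6 * (27e-6)^3 * 337e3 / (12 * 0.001 * 36906e-6) = 2.5162411e-09 m^3/s
Step 3: Convert Q from m^3/s to nL/s (1 m^3 = 1e12 nL, so multiply by 1e12).
Q = 2516.241 nL/s


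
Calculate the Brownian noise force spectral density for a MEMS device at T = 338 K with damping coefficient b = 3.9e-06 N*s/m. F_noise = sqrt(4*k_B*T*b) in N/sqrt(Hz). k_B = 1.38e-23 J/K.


Step 1: Compute 4 * k_B * T * b
= 4 * 1.38e-23 * 338 * 3.9e-06
= 7.2765e-26 N^2/Hz
Step 2: F_noise = sqrt(7.2765e-26)
F_noise = 2.70e-13 N/sqrt(Hz)


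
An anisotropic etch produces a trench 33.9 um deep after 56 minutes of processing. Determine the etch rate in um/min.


Step 1: Etch rate = depth / time
Step 2: rate = 33.9 / 56
rate = 0.605 um/min


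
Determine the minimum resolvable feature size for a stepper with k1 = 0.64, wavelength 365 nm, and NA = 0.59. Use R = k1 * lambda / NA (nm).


Step 1: Identify values: k1 = 0.64, lambda = 365 nm, NA = 0.59
Step 2: R = k1 * lambda / NA
R = 0.64 * 365 / 0.59
R = 395.9 nm


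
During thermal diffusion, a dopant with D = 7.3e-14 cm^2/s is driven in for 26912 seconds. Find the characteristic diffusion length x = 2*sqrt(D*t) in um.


Step 1: Compute D*t = 7.3e-14 * 26912 = 1.964576e-09 cm^2
Step 2: sqrt(D*t) = 4.4324e-05 cm
Step 3: x = 2 * 4.4324e-05 cm = 8.8648e-05 cm
Step 4: Convert to um (1 cm = 1e4 um): x = 0.886 um


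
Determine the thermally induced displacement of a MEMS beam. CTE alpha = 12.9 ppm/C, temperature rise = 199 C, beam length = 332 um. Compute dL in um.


Step 1: Convert CTE: alpha = 12.9 ppm/C = 12.9e-6 /C
Step 2: dL = 12.9e-6 * 199 * 332
dL = 0.8523 um


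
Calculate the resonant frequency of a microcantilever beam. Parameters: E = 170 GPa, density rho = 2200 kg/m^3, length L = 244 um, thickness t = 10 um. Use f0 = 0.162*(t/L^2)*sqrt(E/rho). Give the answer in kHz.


Step 1: Convert units to SI.
t_SI = 10e-6 m, L_SI = 244e-6 m
Step 2: Calculate sqrt(E/rho).
sqrt(170e9 / 2200) = 8790.49 m/s
Step 3: Compute f0.
f0 = 0.162 * 10e-6 / (244e-6)^2 * 8790.49 = 239193.0 Hz = 239.19 kHz


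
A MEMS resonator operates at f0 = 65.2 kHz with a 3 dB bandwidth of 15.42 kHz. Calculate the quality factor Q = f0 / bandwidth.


Step 1: Q = f0 / bandwidth
Step 2: Q = 65.2 / 15.42
Q = 4.2


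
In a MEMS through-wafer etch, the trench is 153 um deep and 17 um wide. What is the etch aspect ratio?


Step 1: AR = depth / width
Step 2: AR = 153 / 17
AR = 9.0


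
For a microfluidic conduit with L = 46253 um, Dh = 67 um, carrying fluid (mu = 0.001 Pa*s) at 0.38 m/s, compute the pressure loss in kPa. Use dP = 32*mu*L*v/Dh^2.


Step 1: Convert to SI: L = 46253e-6 m, Dh = 67e-6 m
Step 2: dP = 32 * 0.001 * 46253e-6 * 0.38 / (67e-6)^2
Step 3: dP = 125292.15 Pa
Step 4: Convert to kPa: dP = 125.29 kPa


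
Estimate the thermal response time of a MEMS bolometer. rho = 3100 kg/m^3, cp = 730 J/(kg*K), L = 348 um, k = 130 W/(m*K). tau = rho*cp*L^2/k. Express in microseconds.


Step 1: Convert L to m: L = 348e-6 m
Step 2: L^2 = (348e-6)^2 = 1.21104e-07 m^2
Step 3: tau = 3100 * 730 * 1.21104e-07 / 130 = 2.10814117e-03 s
Step 4: Convert to microseconds (multiply by 1e6).
tau = 2108.141 us


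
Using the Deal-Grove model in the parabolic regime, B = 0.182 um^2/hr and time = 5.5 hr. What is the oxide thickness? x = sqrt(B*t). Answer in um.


Step 1: Compute B*t = 0.182 * 5.5 = 1.001
Step 2: x = sqrt(1.001)
x = 1.0 um


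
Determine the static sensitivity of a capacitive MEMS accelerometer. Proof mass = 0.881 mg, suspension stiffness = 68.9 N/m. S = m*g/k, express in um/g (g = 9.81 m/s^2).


Step 1: Convert mass: m = 0.881 mg = 8.81e-07 kg
Step 2: S = m * g / k = 8.81e-07 * 9.81 / 68.9
Step 3: S = 1.25e-07 m/g
Step 4: Convert to um/g: S = 0.125 um/g


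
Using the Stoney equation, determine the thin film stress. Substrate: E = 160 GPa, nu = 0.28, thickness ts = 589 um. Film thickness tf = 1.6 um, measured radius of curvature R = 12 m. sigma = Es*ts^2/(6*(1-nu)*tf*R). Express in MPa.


Step 1: Compute numerator: Es * ts^2 = 160 * 589^2 = 55507360 (GPa*um^2)
Step 2: Compute denominator (R in um): 6*(1-nu)*tf*R = 6*0.72*1.6*12e6 = 82944000.0 (um^2)
Step 3: sigma (GPa) = 55507360 / 82944000.0 = 6.69215e-01 GPa
Step 4: Convert to MPa (x1000): sigma = 669.2 MPa


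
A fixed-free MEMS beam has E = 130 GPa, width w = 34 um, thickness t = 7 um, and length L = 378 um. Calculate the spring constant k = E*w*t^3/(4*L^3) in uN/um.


Step 1: Convert E to consistent units (1 GPa = 1000 uN/um^2).
E = 130 GPa = 130000 uN/um^2
Step 2: Compute t^3 = 7^3 = 343
Step 3: Compute L^3 = 378^3 = 54010152
Step 4: k = 130000 * 34 * 343 / (4 * 54010152)
k = 7.0175 uN/um


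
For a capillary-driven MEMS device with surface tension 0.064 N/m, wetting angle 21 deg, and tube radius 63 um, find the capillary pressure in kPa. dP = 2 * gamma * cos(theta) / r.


Step 1: cos(21 deg) = 0.9336
Step 2: Convert r to m: r = 63e-6 m
Step 3: dP = 2 * 0.064 * 0.9336 / 63e-6 = 1896.8 Pa
Step 4: Convert Pa to kPa (divide by 1000).
dP = 1.9 kPa


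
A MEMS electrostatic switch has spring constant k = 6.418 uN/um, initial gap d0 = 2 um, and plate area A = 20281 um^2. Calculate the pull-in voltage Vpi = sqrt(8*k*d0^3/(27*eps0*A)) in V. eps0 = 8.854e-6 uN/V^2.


Step 1: Compute numerator: 8 * k * d0^3 = 8 * 6.418 * 2^3 = 410.752
Step 2: Compute denominator: 27 * eps0 * A = 27 * 8.854e-6 * 20281 = 4.848335
Step 3: Vpi = sqrt(410.752 / 4.848335)
Vpi = 9.2 V


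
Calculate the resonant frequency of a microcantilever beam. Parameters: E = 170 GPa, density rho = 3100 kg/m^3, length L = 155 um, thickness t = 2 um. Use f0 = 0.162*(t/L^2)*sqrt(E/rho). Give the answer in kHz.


Step 1: Convert units to SI.
t_SI = 2e-6 m, L_SI = 155e-6 m
Step 2: Calculate sqrt(E/rho).
sqrt(170e9 / 3100) = 7405.32 m/s
Step 3: Compute f0.
f0 = 0.162 * 2e-6 / (155e-6)^2 * 7405.32 = 99867.8 Hz = 99.87 kHz


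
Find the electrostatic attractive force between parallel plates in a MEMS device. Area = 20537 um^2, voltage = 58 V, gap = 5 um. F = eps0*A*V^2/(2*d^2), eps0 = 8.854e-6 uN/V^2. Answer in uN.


Step 1: Identify parameters.
eps0 = 8.854e-6 uN/V^2, A = 20537 um^2, V = 58 V, d = 5 um
Step 2: Compute V^2 = 58^2 = 3364
Step 3: Compute d^2 = 5^2 = 25
Step 4: F = 0.5 * 8.854e-6 * 20537 * 3364 / 25
F = 12.234 uN


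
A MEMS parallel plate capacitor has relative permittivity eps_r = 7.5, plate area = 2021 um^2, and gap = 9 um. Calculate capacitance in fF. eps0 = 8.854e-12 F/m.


Step 1: Convert area to m^2: A = 2021e-12 m^2
Step 2: Convert gap to m: d = 9e-6 m
Step 3: C = eps0 * eps_r * A / d
C = 8.854e-12 * 7.5 * 2021e-12 / 9e-6
Step 4: Convert to fF (multiply by 1e15).
C = 14.91 fF


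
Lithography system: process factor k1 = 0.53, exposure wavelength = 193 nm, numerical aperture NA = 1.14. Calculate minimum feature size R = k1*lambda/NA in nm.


Step 1: Identify values: k1 = 0.53, lambda = 193 nm, NA = 1.14
Step 2: R = k1 * lambda / NA
R = 0.53 * 193 / 1.14
R = 89.7 nm


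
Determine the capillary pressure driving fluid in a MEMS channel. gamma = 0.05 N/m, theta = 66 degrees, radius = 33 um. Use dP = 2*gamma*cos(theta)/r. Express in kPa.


Step 1: cos(66 deg) = 0.4067
Step 2: Convert r to m: r = 33e-6 m
Step 3: dP = 2 * 0.05 * 0.4067 / 33e-6 = 1232.4 Pa
Step 4: Convert Pa to kPa (divide by 1000).
dP = 1.23 kPa


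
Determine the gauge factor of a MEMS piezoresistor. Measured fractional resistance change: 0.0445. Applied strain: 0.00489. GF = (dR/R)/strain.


Step 1: Identify values.
dR/R = 0.0445, strain = 0.00489
Step 2: GF = (dR/R) / strain = 0.0445 / 0.00489
GF = 9.1


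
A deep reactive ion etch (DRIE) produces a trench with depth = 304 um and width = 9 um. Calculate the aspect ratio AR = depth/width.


Step 1: AR = depth / width
Step 2: AR = 304 / 9
AR = 33.8


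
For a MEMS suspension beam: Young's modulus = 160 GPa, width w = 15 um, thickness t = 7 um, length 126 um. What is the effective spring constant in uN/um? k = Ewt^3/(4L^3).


Step 1: Convert E to consistent units (1 GPa = 1000 uN/um^2).
E = 160 GPa = 160000 uN/um^2
Step 2: Compute t^3 = 7^3 = 343
Step 3: Compute L^3 = 126^3 = 2000376
Step 4: k = 160000 * 15 * 343 / (4 * 2000376)
k = 102.8807 uN/um


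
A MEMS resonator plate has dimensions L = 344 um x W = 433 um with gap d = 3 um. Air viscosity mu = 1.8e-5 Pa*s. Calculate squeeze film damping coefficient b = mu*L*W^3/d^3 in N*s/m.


Step 1: Convert to SI.
L = 344e-6 m, W = 433e-6 m, d = 3e-6 m
Step 2: W^3 = (433e-6)^3 = 8.12e-11 m^3
Step 3: d^3 = (3e-6)^3 = 2.70e-17 m^3
Step 4: b = 1.8e-5 * 344e-6 * 8.12e-11 / 2.70e-17
b = 1.86e-02 N*s/m


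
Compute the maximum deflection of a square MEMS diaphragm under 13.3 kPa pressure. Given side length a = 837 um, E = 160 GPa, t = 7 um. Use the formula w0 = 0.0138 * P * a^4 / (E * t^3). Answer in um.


Step 1: Convert pressure to compatible units (E is in GPa, so P in GPa).
P = 13.3 kPa = 13.3e-6 GPa
Step 2: Compute numerator: 0.0138 * P * a^4.
a^4 = 837^4 = 490796923761
numerator = 0.0138 * 13.3e-6 * 490796923761 = 9.008087e+04
Step 3: Compute denominator: E * t^3 = 160 * 7^3 = 54880
Step 4: w0 = numerator / denominator = 9.008087e+04 / 54880 = 1.6414 um
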